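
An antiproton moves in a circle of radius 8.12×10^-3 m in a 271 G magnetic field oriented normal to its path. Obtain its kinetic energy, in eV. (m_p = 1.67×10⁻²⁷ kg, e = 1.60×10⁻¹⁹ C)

K ≈ 2.32 eV

v = qBr/m = (1×1.60×10^-19)(0.0271)(8.12×10^-3) / (1.67×10^-27) = 2.11×10^4 m/s.
K = ½mv² = 0.5·(1.67×10^-27)·(2.11×10^4)² = 3.71×10^-19 J = 2.32 eV.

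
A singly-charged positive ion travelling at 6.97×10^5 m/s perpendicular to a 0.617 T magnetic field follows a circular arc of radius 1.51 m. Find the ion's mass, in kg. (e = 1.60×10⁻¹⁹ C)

qvB = mv²/r ⇒ m = qBr/v.
m = (1×1.60×10^-19)(0.617)(1.51) / (6.97×10^5) = 2.14×10^-25 kg.

m ≈ 2.14×10^-25 kg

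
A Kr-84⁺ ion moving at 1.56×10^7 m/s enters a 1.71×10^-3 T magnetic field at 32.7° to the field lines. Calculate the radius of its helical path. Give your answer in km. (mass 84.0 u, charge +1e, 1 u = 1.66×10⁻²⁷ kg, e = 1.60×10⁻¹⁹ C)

Only the perpendicular component v⊥ = v sin32.7° = 8.43×10^6 m/s is bent by the field.
r = m v⊥ /(qB) = (1.39×10^-25)(8.43×10^6) / [(1×1.60×10^-19)(1.71×10^-3)] = 4300 m.

r ≈ 4.30 km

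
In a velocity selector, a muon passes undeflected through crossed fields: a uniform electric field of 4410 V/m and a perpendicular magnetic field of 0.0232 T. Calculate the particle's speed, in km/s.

For zero net force, qE = qvB, so v = E/B.
v = (4410) / (0.0232) = 1.90×10^5 m/s.

v ≈ 190 km/s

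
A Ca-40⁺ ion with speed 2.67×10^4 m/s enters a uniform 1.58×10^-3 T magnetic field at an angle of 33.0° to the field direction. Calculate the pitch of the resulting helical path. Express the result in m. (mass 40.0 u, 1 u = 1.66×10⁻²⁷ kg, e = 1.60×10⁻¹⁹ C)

The velocity component along B is v∥ = v cos33.0° = 2.24×10^4 m/s.
The cyclotron period T = 2πm/(qB) = 1.65×10^-3 s is set by m, q, B alone.
Pitch = v∥·T = (2.24×10^4)(1.65×10^-3) = 37.0 m.

pitch ≈ 37.0 m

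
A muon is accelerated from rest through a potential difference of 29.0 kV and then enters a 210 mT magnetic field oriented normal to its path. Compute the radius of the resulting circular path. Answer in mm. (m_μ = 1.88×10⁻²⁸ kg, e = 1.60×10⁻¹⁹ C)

The kinetic energy gained is K = qV = (1×1.60×10^-19)(2.90×10^4) = 4.64×10^-15 J.
v = √(2K/m) = 7.03×10^6 m/s.
r = mv/(qB) = (1.88×10^-28)(7.03×10^6) / [(1×1.60×10^-19)(0.210)] = 0.0393 m.

r ≈ 39.3 mm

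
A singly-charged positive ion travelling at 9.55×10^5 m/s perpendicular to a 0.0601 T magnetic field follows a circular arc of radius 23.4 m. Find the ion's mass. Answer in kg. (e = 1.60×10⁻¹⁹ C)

m ≈ 2.36×10^-25 kg

qvB = mv²/r ⇒ m = qBr/v.
m = (1×1.60×10^-19)(0.0601)(23.4) / (9.55×10^5) = 2.36×10^-25 kg.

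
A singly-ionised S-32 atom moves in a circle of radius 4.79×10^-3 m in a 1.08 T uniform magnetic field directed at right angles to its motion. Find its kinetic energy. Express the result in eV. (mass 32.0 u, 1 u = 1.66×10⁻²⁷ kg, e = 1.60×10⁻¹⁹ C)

K ≈ 40.3 eV

v = qBr/m = (1×1.60×10^-19)(1.08)(4.79×10^-3) / (5.31×10^-26) = 1.56×10^4 m/s.
K = ½mv² = 0.5·(5.31×10^-26)·(1.56×10^4)² = 6.45×10^-18 J = 40.3 eV.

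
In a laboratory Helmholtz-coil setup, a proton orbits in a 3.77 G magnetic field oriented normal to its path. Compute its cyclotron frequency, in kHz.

f ≈ 5.75 kHz

f = qB/(2πm) = (1×1.60×10^-19)(3.77×10^-4) / [2π(1.67×10^-27)] = 5750 Hz.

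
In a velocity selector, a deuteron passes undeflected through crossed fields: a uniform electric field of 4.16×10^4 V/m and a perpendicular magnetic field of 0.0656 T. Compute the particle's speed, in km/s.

For zero net force, qE = qvB, so v = E/B.
v = (4.16×10^4) / (0.0656) = 6.34×10^5 m/s.

v ≈ 634 km/s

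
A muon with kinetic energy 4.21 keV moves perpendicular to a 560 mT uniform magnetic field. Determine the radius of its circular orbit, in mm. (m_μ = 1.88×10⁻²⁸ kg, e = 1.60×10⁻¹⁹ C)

Convert the energy: K = 4.21 keV = 6.74×10^-16 J.
v = √(2K/m) = √(2·6.74×10^-16/1.88×10^-28) = 2.68×10^6 m/s.
r = mv/(qB) = (1.88×10^-28)(2.68×10^6) / [(1×1.60×10^-19)(0.560)] = 5.62×10^-3 m.

r ≈ 5.62 mm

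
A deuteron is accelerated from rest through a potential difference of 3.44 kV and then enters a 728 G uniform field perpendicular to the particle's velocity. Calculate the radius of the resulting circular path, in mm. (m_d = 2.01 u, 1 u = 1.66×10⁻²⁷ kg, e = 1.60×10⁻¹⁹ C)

The kinetic energy gained is K = qV = (1×1.60×10^-19)(3440) = 5.50×10^-16 J.
v = √(2K/m) = 5.74×10^5 m/s.
r = mv/(qB) = (3.34×10^-27)(5.74×10^5) / [(1×1.60×10^-19)(0.0728)] = 0.165 m.

r ≈ 165 mm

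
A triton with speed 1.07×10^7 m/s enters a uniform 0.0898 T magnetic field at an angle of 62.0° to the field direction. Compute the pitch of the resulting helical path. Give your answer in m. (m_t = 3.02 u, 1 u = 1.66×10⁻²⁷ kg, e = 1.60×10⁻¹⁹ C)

The velocity component along B is v∥ = v cos62.0° = 5.02×10^6 m/s.
The cyclotron period T = 2πm/(qB) = 2.19×10^-6 s is set by m, q, B alone.
Pitch = v∥·T = (5.02×10^6)(2.19×10^-6) = 11.0 m.

pitch ≈ 11.0 m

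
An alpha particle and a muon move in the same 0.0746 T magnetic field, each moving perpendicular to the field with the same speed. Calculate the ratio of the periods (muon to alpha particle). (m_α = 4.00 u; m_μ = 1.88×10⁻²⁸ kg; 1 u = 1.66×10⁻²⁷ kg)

T = 2πm/(qB) is independent of speed, so T₂/T₁ = (m₂/q₂)/(m₁/q₁).
T_{muon}/T_{alpha particle} = (1.88×10^-28/1e) / (6.64×10^-27/2e) = 0.0566.

ratio ≈ 0.0566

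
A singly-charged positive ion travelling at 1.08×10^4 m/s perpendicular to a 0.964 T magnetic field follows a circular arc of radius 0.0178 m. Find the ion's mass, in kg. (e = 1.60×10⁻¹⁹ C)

m ≈ 2.54×10^-25 kg

qvB = mv²/r ⇒ m = qBr/v.
m = (1×1.60×10^-19)(0.964)(0.0178) / (1.08×10^4) = 2.54×10^-25 kg.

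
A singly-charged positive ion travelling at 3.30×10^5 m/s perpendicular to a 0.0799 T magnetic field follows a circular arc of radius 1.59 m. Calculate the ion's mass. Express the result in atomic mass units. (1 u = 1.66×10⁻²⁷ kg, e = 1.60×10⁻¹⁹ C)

qvB = mv²/r ⇒ m = qBr/v.
m = (1×1.60×10^-19)(0.0799)(1.59) / (3.30×10^5) = 6.16×10^-26 kg = 37.1 u.

m ≈ 37.1 u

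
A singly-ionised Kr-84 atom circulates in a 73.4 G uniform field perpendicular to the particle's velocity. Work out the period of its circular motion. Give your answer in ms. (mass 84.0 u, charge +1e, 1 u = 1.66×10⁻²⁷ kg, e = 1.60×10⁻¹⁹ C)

T ≈ 0.746 ms

The cyclotron period is independent of speed: T = 2πm/(qB).
T = 2π(1.39×10^-25) / [(1×1.60×10^-19)(7.34×10^-3)] = 7.46×10^-4 s.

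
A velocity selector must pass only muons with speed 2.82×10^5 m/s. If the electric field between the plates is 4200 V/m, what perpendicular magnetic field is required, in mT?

qE = qvB ⇒ B = E/v = (4200) / (2.82×10^5) = 0.0149 T.

B ≈ 14.9 mT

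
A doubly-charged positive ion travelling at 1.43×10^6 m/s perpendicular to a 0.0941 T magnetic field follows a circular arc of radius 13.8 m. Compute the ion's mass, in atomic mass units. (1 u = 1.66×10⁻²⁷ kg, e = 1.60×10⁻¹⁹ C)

m ≈ 175 u

qvB = mv²/r ⇒ m = qBr/v.
m = (2×1.60×10^-19)(0.0941)(13.8) / (1.43×10^6) = 2.91×10^-25 kg = 175 u.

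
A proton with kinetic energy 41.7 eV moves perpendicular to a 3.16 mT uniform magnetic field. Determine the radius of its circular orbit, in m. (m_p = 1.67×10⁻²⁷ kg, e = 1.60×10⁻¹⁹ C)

Convert the energy: K = 41.7 eV = 6.67×10^-18 J.
v = √(2K/m) = √(2·6.67×10^-18/1.67×10^-27) = 8.94×10^4 m/s.
r = mv/(qB) = (1.67×10^-27)(8.94×10^4) / [(1×1.60×10^-19)(3.16×10^-3)] = 0.295 m.

r ≈ 0.295 m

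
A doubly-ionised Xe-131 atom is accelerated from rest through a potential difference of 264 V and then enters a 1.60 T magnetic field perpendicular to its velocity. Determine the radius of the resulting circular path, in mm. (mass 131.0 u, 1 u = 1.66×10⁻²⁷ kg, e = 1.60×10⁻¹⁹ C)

r ≈ 11.8 mm

The kinetic energy gained is K = qV = (2×1.60×10^-19)(264) = 8.45×10^-17 J.
v = √(2K/m) = 2.79×10^4 m/s.
r = mv/(qB) = (2.17×10^-25)(2.79×10^4) / [(2×1.60×10^-19)(1.60)] = 0.0118 m.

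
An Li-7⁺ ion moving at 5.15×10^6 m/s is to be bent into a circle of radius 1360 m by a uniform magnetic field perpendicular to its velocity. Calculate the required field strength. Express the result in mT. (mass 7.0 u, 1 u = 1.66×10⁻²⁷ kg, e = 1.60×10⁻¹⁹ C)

qvB = mv²/r gives B = mv/(qr).
B = (1.16×10^-26)(5.15×10^6) / [(1×1.60×10^-19)(1360)] = 2.75×10^-4 T.

B ≈ 0.275 mT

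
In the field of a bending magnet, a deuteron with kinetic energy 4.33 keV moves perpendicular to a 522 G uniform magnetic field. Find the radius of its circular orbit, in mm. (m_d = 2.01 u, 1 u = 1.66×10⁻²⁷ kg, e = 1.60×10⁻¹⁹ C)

Convert the energy: K = 4.33 keV = 6.93×10^-16 J.
v = √(2K/m) = √(2·6.93×10^-16/3.34×10^-27) = 6.44×10^5 m/s.
r = mv/(qB) = (3.34×10^-27)(6.44×10^5) / [(1×1.60×10^-19)(0.0522)] = 0.257 m.

r ≈ 257 mm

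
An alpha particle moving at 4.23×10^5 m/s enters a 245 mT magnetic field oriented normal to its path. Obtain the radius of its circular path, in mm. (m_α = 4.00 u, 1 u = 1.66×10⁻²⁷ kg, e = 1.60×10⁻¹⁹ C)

The magnetic force provides the centripetal force: qvB = mv²/r, so r = mv/(qB).
r = (6.64×10^-27 kg)(4.23×10^5 m/s) / [(2×1.60×10^-19 C)(0.245 T)] = 0.0358 m.

r ≈ 35.8 mm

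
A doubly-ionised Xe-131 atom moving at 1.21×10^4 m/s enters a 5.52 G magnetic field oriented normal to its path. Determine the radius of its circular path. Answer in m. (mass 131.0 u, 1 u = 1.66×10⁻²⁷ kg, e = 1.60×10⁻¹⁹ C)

The magnetic force provides the centripetal force: qvB = mv²/r, so r = mv/(qB).
r = (2.17×10^-25 kg)(1.21×10^4 m/s) / [(2×1.60×10^-19 C)(5.52×10^-4 T)] = 14.9 m.

r ≈ 14.9 m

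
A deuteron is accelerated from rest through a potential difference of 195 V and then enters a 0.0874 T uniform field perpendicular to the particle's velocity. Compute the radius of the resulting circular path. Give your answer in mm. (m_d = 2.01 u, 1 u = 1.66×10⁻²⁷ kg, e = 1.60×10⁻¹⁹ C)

The kinetic energy gained is K = qV = (1×1.60×10^-19)(195) = 3.12×10^-17 J.
v = √(2K/m) = 1.37×10^5 m/s.
r = mv/(qB) = (3.34×10^-27)(1.37×10^5) / [(1×1.60×10^-19)(0.0874)] = 0.0326 m.

r ≈ 32.6 mm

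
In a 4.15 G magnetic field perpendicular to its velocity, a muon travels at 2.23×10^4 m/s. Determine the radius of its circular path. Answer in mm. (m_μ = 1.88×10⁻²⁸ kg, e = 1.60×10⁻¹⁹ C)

The magnetic force provides the centripetal force: qvB = mv²/r, so r = mv/(qB).
r = (1.88×10^-28 kg)(2.23×10^4 m/s) / [(1×1.60×10^-19 C)(4.15×10^-4 T)] = 0.0631 m.

r ≈ 63.1 mm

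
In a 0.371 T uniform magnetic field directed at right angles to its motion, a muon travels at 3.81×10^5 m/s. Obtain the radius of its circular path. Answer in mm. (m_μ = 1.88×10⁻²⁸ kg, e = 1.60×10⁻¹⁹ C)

r ≈ 1.21 mm

The magnetic force provides the centripetal force: qvB = mv²/r, so r = mv/(qB).
r = (1.88×10^-28 kg)(3.81×10^5 m/s) / [(1×1.60×10^-19 C)(0.371 T)] = 1.21×10^-3 m.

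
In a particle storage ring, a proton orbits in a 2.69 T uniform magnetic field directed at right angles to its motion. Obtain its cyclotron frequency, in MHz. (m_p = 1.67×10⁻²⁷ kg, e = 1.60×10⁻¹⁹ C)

f ≈ 41.0 MHz

f = qB/(2πm) = (1×1.60×10^-19)(2.69) / [2π(1.67×10^-27)] = 4.10×10^7 Hz.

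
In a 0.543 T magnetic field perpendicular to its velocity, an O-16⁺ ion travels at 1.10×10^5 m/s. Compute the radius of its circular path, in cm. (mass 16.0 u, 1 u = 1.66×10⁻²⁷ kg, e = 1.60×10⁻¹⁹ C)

r ≈ 3.36 cm

The magnetic force provides the centripetal force: qvB = mv²/r, so r = mv/(qB).
r = (2.66×10^-26 kg)(1.10×10^5 m/s) / [(1×1.60×10^-19 C)(0.543 T)] = 0.0336 m.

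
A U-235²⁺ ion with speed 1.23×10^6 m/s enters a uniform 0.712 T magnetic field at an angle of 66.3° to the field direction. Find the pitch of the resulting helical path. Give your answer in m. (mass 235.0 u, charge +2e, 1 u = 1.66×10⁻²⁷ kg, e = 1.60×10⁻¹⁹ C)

pitch ≈ 5.32 m

The velocity component along B is v∥ = v cos66.3° = 4.94×10^5 m/s.
The cyclotron period T = 2πm/(qB) = 1.08×10^-5 s is set by m, q, B alone.
Pitch = v∥·T = (4.94×10^5)(1.08×10^-5) = 5.32 m.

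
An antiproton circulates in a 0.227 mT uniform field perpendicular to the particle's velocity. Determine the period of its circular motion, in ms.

T ≈ 0.289 ms

The cyclotron period is independent of speed: T = 2πm/(qB).
T = 2π(1.67×10^-27) / [(1×1.60×10^-19)(2.27×10^-4)] = 2.89×10^-4 s.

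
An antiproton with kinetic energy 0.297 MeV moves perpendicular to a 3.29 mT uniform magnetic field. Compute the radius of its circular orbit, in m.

Convert the energy: K = 0.297 MeV = 4.75×10^-14 J.
v = √(2K/m) = √(2·4.75×10^-14/1.67×10^-27) = 7.54×10^6 m/s.
r = mv/(qB) = (1.67×10^-27)(7.54×10^6) / [(1×1.60×10^-19)(3.29×10^-3)] = 23.9 m.

r ≈ 23.9 m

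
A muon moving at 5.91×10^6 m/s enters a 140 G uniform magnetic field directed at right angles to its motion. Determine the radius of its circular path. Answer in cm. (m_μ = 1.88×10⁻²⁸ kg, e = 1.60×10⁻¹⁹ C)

r ≈ 49.6 cm

The magnetic force provides the centripetal force: qvB = mv²/r, so r = mv/(qB).
r = (1.88×10^-28 kg)(5.91×10^6 m/s) / [(1×1.60×10^-19 C)(0.0140 T)] = 0.496 m.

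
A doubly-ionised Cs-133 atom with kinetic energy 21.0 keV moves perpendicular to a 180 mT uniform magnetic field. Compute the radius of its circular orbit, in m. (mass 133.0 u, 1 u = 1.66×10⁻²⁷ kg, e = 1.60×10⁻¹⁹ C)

Convert the energy: K = 21.0 keV = 3.36×10^-15 J.
v = √(2K/m) = √(2·3.36×10^-15/2.21×10^-25) = 1.74×10^5 m/s.
r = mv/(qB) = (2.21×10^-25)(1.74×10^5) / [(2×1.60×10^-19)(0.180)] = 0.669 m.

r ≈ 0.669 m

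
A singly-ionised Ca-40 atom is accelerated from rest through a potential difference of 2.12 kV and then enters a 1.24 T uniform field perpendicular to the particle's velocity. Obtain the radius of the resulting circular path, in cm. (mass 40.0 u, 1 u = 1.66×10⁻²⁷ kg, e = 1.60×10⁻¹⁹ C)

r ≈ 3.38 cm

The kinetic energy gained is K = qV = (1×1.60×10^-19)(2120) = 3.39×10^-16 J.
v = √(2K/m) = 1.01×10^5 m/s.
r = mv/(qB) = (6.64×10^-26)(1.01×10^5) / [(1×1.60×10^-19)(1.24)] = 0.0338 m.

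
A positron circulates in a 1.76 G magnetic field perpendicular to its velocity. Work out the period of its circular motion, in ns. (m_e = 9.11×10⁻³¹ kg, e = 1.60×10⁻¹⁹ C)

T ≈ 203 ns

The cyclotron period is independent of speed: T = 2πm/(qB).
T = 2π(9.11×10^-31) / [(1×1.60×10^-19)(1.76×10^-4)] = 2.03×10^-7 s.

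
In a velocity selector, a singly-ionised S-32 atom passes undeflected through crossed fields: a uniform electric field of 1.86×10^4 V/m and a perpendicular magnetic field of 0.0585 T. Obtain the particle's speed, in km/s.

v ≈ 318 km/s

For zero net force, qE = qvB, so v = E/B.
v = (1.86×10^4) / (0.0585) = 3.18×10^5 m/s.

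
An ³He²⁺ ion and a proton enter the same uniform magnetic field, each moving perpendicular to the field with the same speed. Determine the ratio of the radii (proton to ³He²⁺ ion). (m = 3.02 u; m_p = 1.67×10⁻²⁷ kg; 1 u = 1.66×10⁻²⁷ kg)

ratio ≈ 0.666

r = mv/(qB) ⇒ at equal v, r ∝ m/q.
r_{proton}/r_{³He²⁺ ion} = 0.666.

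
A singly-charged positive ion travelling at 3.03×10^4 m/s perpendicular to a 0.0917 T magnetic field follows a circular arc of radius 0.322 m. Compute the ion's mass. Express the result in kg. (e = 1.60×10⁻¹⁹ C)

qvB = mv²/r ⇒ m = qBr/v.
m = (1×1.60×10^-19)(0.0917)(0.322) / (3.03×10^4) = 1.56×10^-25 kg.

m ≈ 1.56×10^-25 kg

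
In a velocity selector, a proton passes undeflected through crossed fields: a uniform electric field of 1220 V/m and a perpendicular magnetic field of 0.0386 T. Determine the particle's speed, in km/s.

v ≈ 31.6 km/s

For zero net force, qE = qvB, so v = E/B.
v = (1220) / (0.0386) = 3.16×10^4 m/s.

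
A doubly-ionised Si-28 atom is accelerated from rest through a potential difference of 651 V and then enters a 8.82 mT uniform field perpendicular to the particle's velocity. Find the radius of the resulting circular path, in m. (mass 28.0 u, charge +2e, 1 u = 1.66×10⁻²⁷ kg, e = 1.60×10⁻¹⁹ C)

r ≈ 1.56 m

The kinetic energy gained is K = qV = (2×1.60×10^-19)(651) = 2.08×10^-16 J.
v = √(2K/m) = 9.47×10^4 m/s.
r = mv/(qB) = (4.65×10^-26)(9.47×10^4) / [(2×1.60×10^-19)(8.82×10^-3)] = 1.56 m.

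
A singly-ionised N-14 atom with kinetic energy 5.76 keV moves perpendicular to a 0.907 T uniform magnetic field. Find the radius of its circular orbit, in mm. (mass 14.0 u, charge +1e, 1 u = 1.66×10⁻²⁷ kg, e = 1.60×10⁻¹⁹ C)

Convert the energy: K = 5.76 keV = 9.22×10^-16 J.
v = √(2K/m) = √(2·9.22×10^-16/2.32×10^-26) = 2.82×10^5 m/s.
r = mv/(qB) = (2.32×10^-26)(2.82×10^5) / [(1×1.60×10^-19)(0.907)] = 0.0451 m.

r ≈ 45.1 mm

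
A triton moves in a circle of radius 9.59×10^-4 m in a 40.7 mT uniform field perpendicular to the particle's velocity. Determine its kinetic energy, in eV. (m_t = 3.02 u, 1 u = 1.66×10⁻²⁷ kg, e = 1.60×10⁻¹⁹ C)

K ≈ 0.0243 eV

v = qBr/m = (1×1.60×10^-19)(0.0407)(9.59×10^-4) / (5.01×10^-27) = 1250 m/s.
K = ½mv² = 0.5·(5.01×10^-27)·(1250)² = 3.89×10^-21 J = 0.0243 eV.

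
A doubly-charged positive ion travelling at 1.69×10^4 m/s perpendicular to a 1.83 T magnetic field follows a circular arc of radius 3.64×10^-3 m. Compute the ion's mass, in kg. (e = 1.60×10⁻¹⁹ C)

qvB = mv²/r ⇒ m = qBr/v.
m = (2×1.60×10^-19)(1.83)(3.64×10^-3) / (1.69×10^4) = 1.26×10^-25 kg.

m ≈ 1.26×10^-25 kg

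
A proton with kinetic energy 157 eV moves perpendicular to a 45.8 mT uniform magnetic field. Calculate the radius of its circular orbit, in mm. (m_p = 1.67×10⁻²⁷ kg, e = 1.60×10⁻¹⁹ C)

r ≈ 39.5 mm

Convert the energy: K = 157 eV = 2.51×10^-17 J.
v = √(2K/m) = √(2·2.51×10^-17/1.67×10^-27) = 1.73×10^5 m/s.
r = mv/(qB) = (1.67×10^-27)(1.73×10^5) / [(1×1.60×10^-19)(0.0458)] = 0.0395 m.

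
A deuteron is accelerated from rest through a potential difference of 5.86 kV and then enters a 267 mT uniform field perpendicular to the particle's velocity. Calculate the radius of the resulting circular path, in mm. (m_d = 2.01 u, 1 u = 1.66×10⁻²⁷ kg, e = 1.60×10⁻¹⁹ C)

r ≈ 58.6 mm

The kinetic energy gained is K = qV = (1×1.60×10^-19)(5860) = 9.38×10^-16 J.
v = √(2K/m) = 7.50×10^5 m/s.
r = mv/(qB) = (3.34×10^-27)(7.50×10^5) / [(1×1.60×10^-19)(0.267)] = 0.0586 m.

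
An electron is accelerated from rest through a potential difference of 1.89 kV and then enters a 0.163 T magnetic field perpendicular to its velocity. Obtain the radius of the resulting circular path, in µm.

r ≈ 900 µm

The kinetic energy gained is K = qV = (1×1.60×10^-19)(1890) = 3.02×10^-16 J.
v = √(2K/m) = 2.58×10^7 m/s.
r = mv/(qB) = (9.11×10^-31)(2.58×10^7) / [(1×1.60×10^-19)(0.163)] = 9.00×10^-4 m.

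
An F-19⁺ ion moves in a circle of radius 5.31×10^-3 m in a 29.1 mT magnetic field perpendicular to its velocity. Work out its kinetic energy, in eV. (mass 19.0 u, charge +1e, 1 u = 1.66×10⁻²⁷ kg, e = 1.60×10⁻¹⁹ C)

v = qBr/m = (1×1.60×10^-19)(0.0291)(5.31×10^-3) / (3.15×10^-26) = 784 m/s.
K = ½mv² = 0.5·(3.15×10^-26)·(784)² = 9.69×10^-21 J = 0.0606 eV.

K ≈ 0.0606 eV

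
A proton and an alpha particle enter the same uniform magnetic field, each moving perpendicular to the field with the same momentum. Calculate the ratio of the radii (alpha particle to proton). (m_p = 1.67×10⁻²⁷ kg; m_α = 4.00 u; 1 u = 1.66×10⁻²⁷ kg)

ratio ≈ 0.500

r = p/(qB) ⇒ at equal p, r ∝ 1/q.
r_{alpha particle}/r_{proton} = 0.500.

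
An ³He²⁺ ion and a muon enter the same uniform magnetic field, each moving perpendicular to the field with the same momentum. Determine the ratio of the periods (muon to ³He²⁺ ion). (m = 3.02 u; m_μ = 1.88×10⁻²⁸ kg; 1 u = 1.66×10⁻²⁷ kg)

ratio ≈ 0.0750

T = 2πm/(qB) is independent of speed, so T₂/T₁ = (m₂/q₂)/(m₁/q₁).
T_{muon}/T_{³He²⁺ ion} = (1.88×10^-28/1e) / (5.01×10^-27/2e) = 0.0750.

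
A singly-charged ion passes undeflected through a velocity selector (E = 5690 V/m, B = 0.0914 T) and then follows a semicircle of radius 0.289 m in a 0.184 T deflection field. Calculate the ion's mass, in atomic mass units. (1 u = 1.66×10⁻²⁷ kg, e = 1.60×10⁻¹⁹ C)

m ≈ 82.3 u

v = E/B₁ = 6.23×10^4 m/s.
From r = mv/(qB₂), m = qB₂r/v = (1×1.60×10^-19)(0.184)(0.289) / (6.23×10^4) = 1.37×10^-25 kg.
In atomic mass units: m = 1.37×10^-25 / 1.66×10^-27 = 82.3 u.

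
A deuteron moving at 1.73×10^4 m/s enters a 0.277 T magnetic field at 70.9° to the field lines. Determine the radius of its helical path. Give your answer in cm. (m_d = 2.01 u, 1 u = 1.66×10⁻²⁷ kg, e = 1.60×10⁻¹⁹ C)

Only the perpendicular component v⊥ = v sin70.9° = 1.63×10^4 m/s is bent by the field.
r = m v⊥ /(qB) = (3.34×10^-27)(1.63×10^4) / [(1×1.60×10^-19)(0.277)] = 1.23×10^-3 m.

r ≈ 0.123 cm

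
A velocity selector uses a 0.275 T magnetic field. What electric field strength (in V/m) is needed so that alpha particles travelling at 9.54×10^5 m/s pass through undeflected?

qE = qvB ⇒ E = vB = (9.54×10^5)(0.275) = 2.62×10^5 V/m.

E ≈ 2.62×10^5 V/m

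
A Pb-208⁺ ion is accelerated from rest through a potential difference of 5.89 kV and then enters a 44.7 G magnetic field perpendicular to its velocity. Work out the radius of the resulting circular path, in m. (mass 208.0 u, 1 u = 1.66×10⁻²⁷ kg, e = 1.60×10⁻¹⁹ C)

The kinetic energy gained is K = qV = (1×1.60×10^-19)(5890) = 9.42×10^-16 J.
v = √(2K/m) = 7.39×10^4 m/s.
r = mv/(qB) = (3.45×10^-25)(7.39×10^4) / [(1×1.60×10^-19)(4.47×10^-3)] = 35.7 m.

r ≈ 35.7 m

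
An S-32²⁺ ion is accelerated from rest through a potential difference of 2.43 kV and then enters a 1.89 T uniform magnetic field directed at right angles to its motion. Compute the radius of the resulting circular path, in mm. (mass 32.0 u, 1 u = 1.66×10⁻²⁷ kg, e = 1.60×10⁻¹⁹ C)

r ≈ 15.0 mm

The kinetic energy gained is K = qV = (2×1.60×10^-19)(2430) = 7.78×10^-16 J.
v = √(2K/m) = 1.71×10^5 m/s.
r = mv/(qB) = (5.31×10^-26)(1.71×10^5) / [(2×1.60×10^-19)(1.89)] = 0.0150 m.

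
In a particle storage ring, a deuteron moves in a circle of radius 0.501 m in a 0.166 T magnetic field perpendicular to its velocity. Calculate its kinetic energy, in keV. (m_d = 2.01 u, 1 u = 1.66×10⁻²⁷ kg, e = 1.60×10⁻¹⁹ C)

v = qBr/m = (1×1.60×10^-19)(0.166)(0.501) / (3.34×10^-27) = 3.99×10^6 m/s.
K = ½mv² = 0.5·(3.34×10^-27)·(3.99×10^6)² = 2.65×10^-14 J = 166 keV.

K ≈ 166 keV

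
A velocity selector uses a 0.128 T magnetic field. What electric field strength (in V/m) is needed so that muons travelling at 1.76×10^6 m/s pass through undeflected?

E ≈ 2.25×10^5 V/m

qE = qvB ⇒ E = vB = (1.76×10^6)(0.128) = 2.25×10^5 V/m.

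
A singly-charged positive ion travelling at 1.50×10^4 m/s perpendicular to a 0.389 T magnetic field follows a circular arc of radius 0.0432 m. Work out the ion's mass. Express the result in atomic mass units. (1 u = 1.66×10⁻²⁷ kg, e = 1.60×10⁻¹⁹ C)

qvB = mv²/r ⇒ m = qBr/v.
m = (1×1.60×10^-19)(0.389)(0.0432) / (1.50×10^4) = 1.79×10^-25 kg = 108 u.

m ≈ 108 u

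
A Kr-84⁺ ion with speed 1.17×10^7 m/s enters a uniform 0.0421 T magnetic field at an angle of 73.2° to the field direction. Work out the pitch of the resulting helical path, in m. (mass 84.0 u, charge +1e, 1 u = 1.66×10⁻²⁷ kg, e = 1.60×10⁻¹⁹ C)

The velocity component along B is v∥ = v cos73.2° = 3.38×10^6 m/s.
The cyclotron period T = 2πm/(qB) = 1.30×10^-4 s is set by m, q, B alone.
Pitch = v∥·T = (3.38×10^6)(1.30×10^-4) = 440 m.

pitch ≈ 440 m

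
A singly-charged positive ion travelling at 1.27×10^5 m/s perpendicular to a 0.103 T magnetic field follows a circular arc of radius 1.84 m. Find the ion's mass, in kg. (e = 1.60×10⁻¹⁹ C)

qvB = mv²/r ⇒ m = qBr/v.
m = (1×1.60×10^-19)(0.103)(1.84) / (1.27×10^5) = 2.39×10^-25 kg.

m ≈ 2.39×10^-25 kg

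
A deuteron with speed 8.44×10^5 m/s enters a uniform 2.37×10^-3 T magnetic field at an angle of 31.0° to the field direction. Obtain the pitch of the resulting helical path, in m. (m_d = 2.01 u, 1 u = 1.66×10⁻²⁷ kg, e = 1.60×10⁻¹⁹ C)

The velocity component along B is v∥ = v cos31.0° = 7.23×10^5 m/s.
The cyclotron period T = 2πm/(qB) = 5.53×10^-5 s is set by m, q, B alone.
Pitch = v∥·T = (7.23×10^5)(5.53×10^-5) = 40.0 m.

pitch ≈ 40.0 m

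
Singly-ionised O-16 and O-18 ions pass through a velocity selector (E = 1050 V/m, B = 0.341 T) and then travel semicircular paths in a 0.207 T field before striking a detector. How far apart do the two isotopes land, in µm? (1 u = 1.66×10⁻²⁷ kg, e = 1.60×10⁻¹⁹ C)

Both emerge at v = E/B₁ = 3080 m/s.
r = mv/(qB₂), so r₁ = 2.469×10^-3 m and r₂ = 2.778×10^-3 m, giving Δr = 3.09×10^-4 m.
After a semicircle each ion lands a diameter 2r from the entry slit, so the separation is 2Δr = 6.17×10^-4 m.

Δd ≈ 617 µm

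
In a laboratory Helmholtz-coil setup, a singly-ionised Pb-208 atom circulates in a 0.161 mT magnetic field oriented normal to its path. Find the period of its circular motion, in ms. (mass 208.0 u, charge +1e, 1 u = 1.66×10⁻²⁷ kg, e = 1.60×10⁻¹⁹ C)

T ≈ 84.2 ms

The cyclotron period is independent of speed: T = 2πm/(qB).
T = 2π(3.45×10^-25) / [(1×1.60×10^-19)(1.61×10^-4)] = 0.0842 s.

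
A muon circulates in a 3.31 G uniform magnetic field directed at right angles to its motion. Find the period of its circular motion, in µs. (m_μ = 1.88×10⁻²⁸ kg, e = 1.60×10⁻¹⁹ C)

The cyclotron period is independent of speed: T = 2πm/(qB).
T = 2π(1.88×10^-28) / [(1×1.60×10^-19)(3.31×10^-4)] = 2.23×10^-5 s.

T ≈ 22.3 µs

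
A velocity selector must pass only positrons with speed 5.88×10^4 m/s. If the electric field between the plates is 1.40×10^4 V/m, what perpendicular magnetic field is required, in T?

B ≈ 0.238 T

qE = qvB ⇒ B = E/v = (1.40×10^4) / (5.88×10^4) = 0.238 T.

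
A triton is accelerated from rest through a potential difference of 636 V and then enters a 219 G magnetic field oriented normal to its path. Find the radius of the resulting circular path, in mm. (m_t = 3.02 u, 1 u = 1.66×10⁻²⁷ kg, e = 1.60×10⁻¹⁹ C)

r ≈ 288 mm

The kinetic energy gained is K = qV = (1×1.60×10^-19)(636) = 1.02×10^-16 J.
v = √(2K/m) = 2.01×10^5 m/s.
r = mv/(qB) = (5.01×10^-27)(2.01×10^5) / [(1×1.60×10^-19)(0.0219)] = 0.288 m.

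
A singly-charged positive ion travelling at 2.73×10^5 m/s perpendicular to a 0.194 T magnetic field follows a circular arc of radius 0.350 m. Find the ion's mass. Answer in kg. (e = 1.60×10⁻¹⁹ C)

qvB = mv²/r ⇒ m = qBr/v.
m = (1×1.60×10^-19)(0.194)(0.350) / (2.73×10^5) = 3.98×10^-26 kg.

m ≈ 3.98×10^-26 kg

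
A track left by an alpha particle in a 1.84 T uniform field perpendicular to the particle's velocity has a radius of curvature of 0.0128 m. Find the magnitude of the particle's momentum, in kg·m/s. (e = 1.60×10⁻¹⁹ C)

Since qvB = mv²/r, the momentum p = mv = qBr.
p = (2×1.60×10^-19)(1.84)(0.0128) = 7.54×10^-21 kg·m/s.

p ≈ 7.54×10^-21 kg·m/s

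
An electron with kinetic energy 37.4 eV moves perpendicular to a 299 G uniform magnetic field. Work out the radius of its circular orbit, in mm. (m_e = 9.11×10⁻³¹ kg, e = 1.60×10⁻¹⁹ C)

r ≈ 0.690 mm

Convert the energy: K = 37.4 eV = 5.98×10^-18 J.
v = √(2K/m) = √(2·5.98×10^-18/9.11×10^-31) = 3.62×10^6 m/s.
r = mv/(qB) = (9.11×10^-31)(3.62×10^6) / [(1×1.60×10^-19)(0.0299)] = 6.90×10^-4 m.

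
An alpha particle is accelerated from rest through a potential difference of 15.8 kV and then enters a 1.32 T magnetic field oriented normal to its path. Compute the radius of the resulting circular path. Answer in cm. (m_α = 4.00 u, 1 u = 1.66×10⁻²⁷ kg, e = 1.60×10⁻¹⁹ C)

r ≈ 1.94 cm

The kinetic energy gained is K = qV = (2×1.60×10^-19)(1.58×10^4) = 5.06×10^-15 J.
v = √(2K/m) = 1.23×10^6 m/s.
r = mv/(qB) = (6.64×10^-27)(1.23×10^6) / [(2×1.60×10^-19)(1.32)] = 0.0194 m.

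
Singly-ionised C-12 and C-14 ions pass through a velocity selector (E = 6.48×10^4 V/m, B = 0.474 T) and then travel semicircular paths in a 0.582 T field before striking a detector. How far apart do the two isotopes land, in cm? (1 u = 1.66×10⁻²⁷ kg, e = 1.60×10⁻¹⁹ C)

Δd ≈ 0.975 cm

Both emerge at v = E/B₁ = 1.37×10^5 m/s.
r = mv/(qB₂), so r₁ = 0.02924 m and r₂ = 0.03412 m, giving Δr = 4.87×10^-3 m.
After a semicircle each ion lands a diameter 2r from the entry slit, so the separation is 2Δr = 9.75×10^-3 m.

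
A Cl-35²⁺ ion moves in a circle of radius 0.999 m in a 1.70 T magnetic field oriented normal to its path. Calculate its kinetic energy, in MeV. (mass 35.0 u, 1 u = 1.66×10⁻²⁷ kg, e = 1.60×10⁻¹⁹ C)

v = qBr/m = (2×1.60×10^-19)(1.70)(0.999) / (5.81×10^-26) = 9.35×10^6 m/s.
K = ½mv² = 0.5·(5.81×10^-26)·(9.35×10^6)² = 2.54×10^-12 J = 15.9 MeV.

K ≈ 15.9 MeV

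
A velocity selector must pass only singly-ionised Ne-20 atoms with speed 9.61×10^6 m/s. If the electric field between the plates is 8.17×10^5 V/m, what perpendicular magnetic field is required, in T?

qE = qvB ⇒ B = E/v = (8.17×10^5) / (9.61×10^6) = 0.0850 T.

B ≈ 0.0850 T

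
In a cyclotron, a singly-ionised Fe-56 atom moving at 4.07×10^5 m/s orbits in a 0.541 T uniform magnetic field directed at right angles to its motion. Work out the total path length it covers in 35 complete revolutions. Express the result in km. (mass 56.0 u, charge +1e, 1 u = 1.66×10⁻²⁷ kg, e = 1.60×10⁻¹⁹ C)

L ≈ 0.0961 km

r = mv/(qB) = 0.437 m, so one revolution covers 2πr = 2.75 m.
In 35 revolutions: L = 35·2πr = 96.1 m.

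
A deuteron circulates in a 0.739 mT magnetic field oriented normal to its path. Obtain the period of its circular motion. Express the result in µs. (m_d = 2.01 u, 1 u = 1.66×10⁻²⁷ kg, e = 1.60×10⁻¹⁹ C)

The cyclotron period is independent of speed: T = 2πm/(qB).
T = 2π(3.34×10^-27) / [(1×1.60×10^-19)(7.39×10^-4)] = 1.77×10^-4 s.

T ≈ 177 µs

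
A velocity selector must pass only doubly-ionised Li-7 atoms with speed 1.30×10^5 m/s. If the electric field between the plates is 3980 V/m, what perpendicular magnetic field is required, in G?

B ≈ 306 G

qE = qvB ⇒ B = E/v = (3980) / (1.30×10^5) = 0.0306 T.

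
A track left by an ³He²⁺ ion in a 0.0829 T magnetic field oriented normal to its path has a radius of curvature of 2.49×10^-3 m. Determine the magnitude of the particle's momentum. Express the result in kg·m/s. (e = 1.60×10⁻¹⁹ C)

p ≈ 6.61×10^-23 kg·m/s

Since qvB = mv²/r, the momentum p = mv = qBr.
p = (2×1.60×10^-19)(0.0829)(2.49×10^-3) = 6.61×10^-23 kg·m/s.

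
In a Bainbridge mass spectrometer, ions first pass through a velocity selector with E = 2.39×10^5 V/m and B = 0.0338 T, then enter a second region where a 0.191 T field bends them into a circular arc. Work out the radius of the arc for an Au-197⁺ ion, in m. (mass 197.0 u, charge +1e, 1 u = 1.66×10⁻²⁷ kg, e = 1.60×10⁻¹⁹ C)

r ≈ 75.7 m

The selector passes v = E/B = 2.39×10^5/0.0338 = 7.07×10^6 m/s.
In the deflection region, r = mv/(qB₂) = (3.27×10^-25)(7.07×10^6) / [(1×1.60×10^-19)(0.191)] = 75.7 m.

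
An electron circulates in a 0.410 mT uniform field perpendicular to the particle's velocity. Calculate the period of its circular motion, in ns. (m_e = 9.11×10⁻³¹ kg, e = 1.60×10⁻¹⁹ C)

The cyclotron period is independent of speed: T = 2πm/(qB).
T = 2π(9.11×10^-31) / [(1×1.60×10^-19)(4.10×10^-4)] = 8.73×10^-8 s.

T ≈ 87.3 ns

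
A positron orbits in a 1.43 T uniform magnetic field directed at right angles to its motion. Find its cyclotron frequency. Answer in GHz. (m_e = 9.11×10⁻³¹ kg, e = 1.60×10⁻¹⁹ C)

f = qB/(2πm) = (1×1.60×10^-19)(1.43) / [2π(9.11×10^-31)] = 4.00×10^10 Hz.

f ≈ 40.0 GHz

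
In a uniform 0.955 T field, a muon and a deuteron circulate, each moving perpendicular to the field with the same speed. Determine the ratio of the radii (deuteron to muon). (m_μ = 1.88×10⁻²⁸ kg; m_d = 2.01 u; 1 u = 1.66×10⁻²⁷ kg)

r = mv/(qB) ⇒ at equal v, r ∝ m/q.
r_{deuteron}/r_{muon} = 17.7.

ratio ≈ 17.7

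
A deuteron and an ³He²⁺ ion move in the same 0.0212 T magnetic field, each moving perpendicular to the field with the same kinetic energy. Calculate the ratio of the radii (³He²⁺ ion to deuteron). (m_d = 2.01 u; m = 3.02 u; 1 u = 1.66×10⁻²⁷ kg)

ratio ≈ 0.613

r = √(2mK)/(qB) ⇒ at equal K, r ∝ √m/q.
r_{³He²⁺ ion}/r_{deuteron} = 0.613.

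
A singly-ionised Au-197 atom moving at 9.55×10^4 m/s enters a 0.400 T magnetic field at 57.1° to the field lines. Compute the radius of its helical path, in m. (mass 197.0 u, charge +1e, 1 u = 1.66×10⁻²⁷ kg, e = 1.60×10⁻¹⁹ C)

r ≈ 0.410 m

Only the perpendicular component v⊥ = v sin57.1° = 8.02×10^4 m/s is bent by the field.
r = m v⊥ /(qB) = (3.27×10^-25)(8.02×10^4) / [(1×1.60×10^-19)(0.400)] = 0.410 m.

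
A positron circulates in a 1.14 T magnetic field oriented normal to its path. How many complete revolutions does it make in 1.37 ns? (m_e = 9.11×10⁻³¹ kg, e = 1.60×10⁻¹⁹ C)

T = 2πm/(qB) = 2π(9.11×10^-31) / [(1×1.60×10^-19)(1.14)] = 3.1381×10^-11 s.
N = t/T = 1.37×10^-9 / 3.1381×10^-11 ≈ 43.66, so 43 complete revolutions.

N = 43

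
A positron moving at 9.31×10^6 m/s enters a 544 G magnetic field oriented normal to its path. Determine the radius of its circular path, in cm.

The magnetic force provides the centripetal force: qvB = mv²/r, so r = mv/(qB).
r = (9.11×10^-31 kg)(9.31×10^6 m/s) / [(1×1.60×10^-19 C)(0.0544 T)] = 9.74×10^-4 m.

r ≈ 0.0974 cm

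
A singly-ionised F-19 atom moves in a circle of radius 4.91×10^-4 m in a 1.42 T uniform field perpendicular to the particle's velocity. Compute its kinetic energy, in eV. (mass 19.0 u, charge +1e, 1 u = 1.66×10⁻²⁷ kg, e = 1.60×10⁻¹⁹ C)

v = qBr/m = (1×1.60×10^-19)(1.42)(4.91×10^-4) / (3.15×10^-26) = 3540 m/s.
K = ½mv² = 0.5·(3.15×10^-26)·(3540)² = 1.97×10^-19 J = 1.23 eV.

K ≈ 1.23 eV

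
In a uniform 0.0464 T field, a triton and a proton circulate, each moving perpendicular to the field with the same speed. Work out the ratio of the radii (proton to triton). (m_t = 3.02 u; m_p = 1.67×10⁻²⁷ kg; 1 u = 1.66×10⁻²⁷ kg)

r = mv/(qB) ⇒ at equal v, r ∝ m/q.
r_{proton}/r_{triton} = 0.333.

ratio ≈ 0.333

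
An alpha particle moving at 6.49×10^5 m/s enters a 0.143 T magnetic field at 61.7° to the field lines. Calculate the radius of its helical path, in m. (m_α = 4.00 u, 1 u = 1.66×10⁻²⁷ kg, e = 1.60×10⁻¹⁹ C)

Only the perpendicular component v⊥ = v sin61.7° = 5.71×10^5 m/s is bent by the field.
r = m v⊥ /(qB) = (6.64×10^-27)(5.71×10^5) / [(2×1.60×10^-19)(0.143)] = 0.0829 m.

r ≈ 0.0829 m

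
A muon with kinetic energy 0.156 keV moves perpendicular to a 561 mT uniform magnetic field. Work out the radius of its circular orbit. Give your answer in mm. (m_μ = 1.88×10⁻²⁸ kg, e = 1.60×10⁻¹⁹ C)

r ≈ 1.08 mm

Convert the energy: K = 0.156 keV = 2.50×10^-17 J.
v = √(2K/m) = √(2·2.50×10^-17/1.88×10^-28) = 5.15×10^5 m/s.
r = mv/(qB) = (1.88×10^-28)(5.15×10^5) / [(1×1.60×10^-19)(0.561)] = 1.08×10^-3 m.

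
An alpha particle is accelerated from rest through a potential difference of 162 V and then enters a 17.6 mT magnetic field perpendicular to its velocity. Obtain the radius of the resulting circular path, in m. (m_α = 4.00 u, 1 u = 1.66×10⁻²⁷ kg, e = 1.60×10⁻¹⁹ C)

r ≈ 0.147 m

The kinetic energy gained is K = qV = (2×1.60×10^-19)(162) = 5.18×10^-17 J.
v = √(2K/m) = 1.25×10^5 m/s.
r = mv/(qB) = (6.64×10^-27)(1.25×10^5) / [(2×1.60×10^-19)(0.0176)] = 0.147 m.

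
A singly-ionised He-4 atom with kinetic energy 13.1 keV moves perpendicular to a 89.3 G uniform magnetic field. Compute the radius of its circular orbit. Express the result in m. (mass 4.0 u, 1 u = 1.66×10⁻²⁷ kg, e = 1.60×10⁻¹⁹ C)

r ≈ 3.69 m

Convert the energy: K = 13.1 keV = 2.10×10^-15 J.
v = √(2K/m) = √(2·2.10×10^-15/6.64×10^-27) = 7.95×10^5 m/s.
r = mv/(qB) = (6.64×10^-27)(7.95×10^5) / [(1×1.60×10^-19)(8.93×10^-3)] = 3.69 m.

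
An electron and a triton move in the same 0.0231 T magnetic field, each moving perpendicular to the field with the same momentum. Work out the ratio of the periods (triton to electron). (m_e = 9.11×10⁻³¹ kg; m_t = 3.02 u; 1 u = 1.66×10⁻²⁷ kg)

ratio ≈ 5500

T = 2πm/(qB) is independent of speed, so T₂/T₁ = (m₂/q₂)/(m₁/q₁).
T_{triton}/T_{electron} = (5.01×10^-27/1e) / (9.11×10^-31/1e) = 5500.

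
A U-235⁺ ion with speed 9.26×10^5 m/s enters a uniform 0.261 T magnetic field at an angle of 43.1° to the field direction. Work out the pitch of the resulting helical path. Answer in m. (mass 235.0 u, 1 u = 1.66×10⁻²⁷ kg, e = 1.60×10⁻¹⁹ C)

The velocity component along B is v∥ = v cos43.1° = 6.76×10^5 m/s.
The cyclotron period T = 2πm/(qB) = 5.87×10^-5 s is set by m, q, B alone.
Pitch = v∥·T = (6.76×10^5)(5.87×10^-5) = 39.7 m.

pitch ≈ 39.7 m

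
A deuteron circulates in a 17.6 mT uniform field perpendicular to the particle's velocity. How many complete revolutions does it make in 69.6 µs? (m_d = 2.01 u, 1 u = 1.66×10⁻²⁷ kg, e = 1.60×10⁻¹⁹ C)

N = 9

T = 2πm/(qB) = 2π(3.3366×10^-27) / [(1×1.60×10^-19)(0.0176)] = 7.4448×10^-6 s.
N = t/T = 6.96×10^-5 / 7.4448×10^-6 ≈ 9.35, so 9 complete revolutions.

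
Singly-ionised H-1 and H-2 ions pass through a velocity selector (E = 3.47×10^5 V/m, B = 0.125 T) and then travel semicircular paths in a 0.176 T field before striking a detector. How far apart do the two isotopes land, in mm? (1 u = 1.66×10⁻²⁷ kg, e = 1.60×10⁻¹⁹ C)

Δd ≈ 327 mm

Both emerge at v = E/B₁ = 2.78×10^6 m/s.
r = mv/(qB₂), so r₁ = 0.164 m and r₂ = 0.327 m, giving Δr = 0.164 m.
After a semicircle each ion lands a diameter 2r from the entry slit, so the separation is 2Δr = 0.327 m.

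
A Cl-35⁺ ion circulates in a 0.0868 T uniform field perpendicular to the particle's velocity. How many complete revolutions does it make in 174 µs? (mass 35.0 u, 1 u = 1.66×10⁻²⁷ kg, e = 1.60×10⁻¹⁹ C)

T = 2πm/(qB) = 2π(5.81×10^-26) / [(1×1.60×10^-19)(0.0868)] = 2.6286×10^-5 s.
N = t/T = 1.74×10^-4 / 2.6286×10^-5 ≈ 6.62, so 6 complete revolutions.

N = 6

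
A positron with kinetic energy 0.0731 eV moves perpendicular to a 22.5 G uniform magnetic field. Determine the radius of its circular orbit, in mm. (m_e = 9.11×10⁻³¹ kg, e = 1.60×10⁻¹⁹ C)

Convert the energy: K = 0.0731 eV = 1.17×10^-20 J.
v = √(2K/m) = √(2·1.17×10^-20/9.11×10^-31) = 1.60×10^5 m/s.
r = mv/(qB) = (9.11×10^-31)(1.60×10^5) / [(1×1.60×10^-19)(2.25×10^-3)] = 4.05×10^-4 m.

r ≈ 0.405 mm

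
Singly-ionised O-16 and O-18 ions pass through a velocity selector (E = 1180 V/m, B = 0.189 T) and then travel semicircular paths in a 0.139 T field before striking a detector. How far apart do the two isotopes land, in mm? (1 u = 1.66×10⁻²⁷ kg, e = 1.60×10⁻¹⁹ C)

Δd ≈ 1.86 mm

Both emerge at v = E/B₁ = 6240 m/s.
r = mv/(qB₂), so r₁ = 7.456×10^-3 m and r₂ = 8.388×10^-3 m, giving Δr = 9.32×10^-4 m.
After a semicircle each ion lands a diameter 2r from the entry slit, so the separation is 2Δr = 1.86×10^-3 m.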